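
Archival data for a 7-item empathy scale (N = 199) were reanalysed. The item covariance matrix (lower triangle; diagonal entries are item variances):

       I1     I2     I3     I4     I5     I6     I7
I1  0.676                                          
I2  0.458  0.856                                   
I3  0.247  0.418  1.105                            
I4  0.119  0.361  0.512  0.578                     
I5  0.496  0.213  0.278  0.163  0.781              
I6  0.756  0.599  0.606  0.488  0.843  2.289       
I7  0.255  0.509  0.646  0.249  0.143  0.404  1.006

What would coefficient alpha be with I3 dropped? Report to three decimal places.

coefficient alpha = 0.794

Remaining items: I1, I2, I4, I5, I6, I7 (k = 6).
Σσᵢ² = 0.676 + 0.856 + 0.578 + 0.781 + 2.289 + 1.006 = 6.186
Var(T) = 6.186 + 2 × 6.056 = 18.298
α (item deleted) = (6/5)·(1 − 6.186/18.298) = 0.794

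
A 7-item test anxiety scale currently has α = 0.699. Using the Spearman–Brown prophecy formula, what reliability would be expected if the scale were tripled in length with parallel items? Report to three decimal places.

Length factor m = 3
α' = m·α / (1 + (m−1)·α)
   = 3 × 0.699 / (1 + (3 − 1) × 0.699)
   = 2.0970 / 2.3980 = 0.874

predicted reliability = 0.874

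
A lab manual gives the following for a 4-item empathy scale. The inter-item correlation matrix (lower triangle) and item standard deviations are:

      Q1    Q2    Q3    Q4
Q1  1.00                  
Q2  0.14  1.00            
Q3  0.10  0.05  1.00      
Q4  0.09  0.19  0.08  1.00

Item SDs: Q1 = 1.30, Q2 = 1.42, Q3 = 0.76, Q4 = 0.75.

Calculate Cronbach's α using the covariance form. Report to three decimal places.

Σσ²ᵢ = 1.30² + 1.42² + 0.76² + 0.75² = 4.8465
Covariances σ_ij = r_ij · s_i · s_j:
  σ(Q1,Q2) = 0.14 × 1.30 × 1.42 = 0.2584
  σ(Q1,Q3) = 0.10 × 1.30 × 0.76 = 0.0988
  σ(Q1,Q4) = 0.09 × 1.30 × 0.75 = 0.0877
  σ(Q2,Q3) = 0.05 × 1.42 × 0.76 = 0.0540
  σ(Q2,Q4) = 0.19 × 1.42 × 0.75 = 0.2023
  σ(Q3,Q4) = 0.08 × 0.76 × 0.75 = 0.0456
σ²_T = Σσ²ᵢ + 2·Σσ_ij = 4.8465 + 2 × 0.7468 = 6.3401
α = (4/3)·(1 − 4.8465/6.3401) = 0.314

Cronbach's α = 0.314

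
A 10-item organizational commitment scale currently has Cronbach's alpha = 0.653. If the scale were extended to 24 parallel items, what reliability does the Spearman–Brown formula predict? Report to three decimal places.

Length factor m = 24/10 = 2.4000
α' = m·α / (1 + (m−1)·α)
   = 24/10 × 0.653 / (1 + (24/10 − 1) × 0.653)
   = 1.5672 / 1.9142 = 0.819

predicted reliability = 0.819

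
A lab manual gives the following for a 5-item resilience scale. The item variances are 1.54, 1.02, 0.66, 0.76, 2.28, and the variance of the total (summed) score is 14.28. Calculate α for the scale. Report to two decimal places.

α = 0.70

Σσ²ᵢ = 1.54 + 1.02 + 0.66 + 0.76 + 2.28 = 6.26
α = (k/(k−1))·(1 − Σσ²ᵢ/σ²_total) = (5/4)·(1 − 6.26/14.28) = 0.70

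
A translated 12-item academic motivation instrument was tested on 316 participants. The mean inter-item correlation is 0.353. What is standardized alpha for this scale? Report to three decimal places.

Standardized α = k·r̄ / (1 + (k−1)·r̄) = 12 × 0.353 / (1 + 11 × 0.353)
  = 4.2360 / 4.8830 = 0.867

α = 0.867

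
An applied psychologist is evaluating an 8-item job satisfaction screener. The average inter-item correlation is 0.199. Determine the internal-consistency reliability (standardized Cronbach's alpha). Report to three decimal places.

standardized Cronbach's alpha = 0.665

Standardized α = k·r̄ / (1 + (k−1)·r̄) = 8 × 0.199 / (1 + 7 × 0.199)
  = 1.5920 / 2.3930 = 0.665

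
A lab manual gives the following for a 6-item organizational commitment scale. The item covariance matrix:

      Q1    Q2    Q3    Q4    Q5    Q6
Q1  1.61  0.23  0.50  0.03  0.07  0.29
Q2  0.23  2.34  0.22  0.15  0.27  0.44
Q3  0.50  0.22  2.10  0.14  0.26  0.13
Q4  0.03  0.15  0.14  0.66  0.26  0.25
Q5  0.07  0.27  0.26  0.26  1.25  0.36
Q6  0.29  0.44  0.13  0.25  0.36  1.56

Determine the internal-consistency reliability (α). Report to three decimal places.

α = 0.517

sum of item variances = 1.61 + 2.34 + 2.10 + 0.66 + 1.25 + 1.56 = 9.52
Σ_{i<j} σ_ij = 3.60
σ²_total = 9.52 + 2 × 3.60 = 16.72
α = (k/(k−1))·(1 − sum of item variances/σ²_total) = (6/5)·(1 − 9.52/16.72) = 0.517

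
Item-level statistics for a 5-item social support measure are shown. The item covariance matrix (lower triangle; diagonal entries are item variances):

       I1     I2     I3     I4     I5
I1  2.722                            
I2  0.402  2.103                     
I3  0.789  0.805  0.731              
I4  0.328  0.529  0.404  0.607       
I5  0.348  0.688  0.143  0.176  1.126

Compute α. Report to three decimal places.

Σσᵢ² = 2.722 + 2.103 + 0.731 + 0.607 + 1.126 = 7.289
Σ_{i<j} σ_ij = 4.612
Var(T) = 7.289 + 2 × 4.612 = 16.513
α = (k/(k−1))·(1 − Σσᵢ²/Var(T)) = (5/4)·(1 − 7.289/16.513) = 0.698

α = 0.698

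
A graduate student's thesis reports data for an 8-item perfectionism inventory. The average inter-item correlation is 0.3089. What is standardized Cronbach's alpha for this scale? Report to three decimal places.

α = 0.781

Standardized α = k·r̄ / (1 + (k−1)·r̄) = 8 × 0.3089 / (1 + 7 × 0.3089)
  = 2.4712 / 3.1623 = 0.781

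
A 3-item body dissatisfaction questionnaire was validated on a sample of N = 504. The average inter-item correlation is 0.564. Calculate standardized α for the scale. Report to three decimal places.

α = 0.795

Standardized α = k·r̄ / (1 + (k−1)·r̄) = 3 × 0.564 / (1 + 2 × 0.564)
  = 1.6920 / 2.1280 = 0.795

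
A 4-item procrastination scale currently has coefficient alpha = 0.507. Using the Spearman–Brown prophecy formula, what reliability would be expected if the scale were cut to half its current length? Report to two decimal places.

predicted reliability = 0.34

Length factor m = 1/2
α' = m·α / (1 − (1−m)·α)
   = 1/2 × 0.507 / (1 − (1 − 1/2) × 0.507)
   = 0.2535 / 0.7465 = 0.34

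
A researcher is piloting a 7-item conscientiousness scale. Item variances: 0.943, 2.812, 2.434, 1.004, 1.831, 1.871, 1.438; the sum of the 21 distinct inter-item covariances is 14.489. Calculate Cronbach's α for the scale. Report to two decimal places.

Σσ²ᵢ = 0.943 + 2.812 + 2.434 + 1.004 + 1.831 + 1.871 + 1.438 = 12.333
Sum of distinct covariances = 14.489
Var(T) = Σσ²ᵢ + 2·Σcov = 12.333 + 2 × 14.489 = 41.311
α = (7/6)·(1 − 12.333/41.311) = 0.82

α = 0.82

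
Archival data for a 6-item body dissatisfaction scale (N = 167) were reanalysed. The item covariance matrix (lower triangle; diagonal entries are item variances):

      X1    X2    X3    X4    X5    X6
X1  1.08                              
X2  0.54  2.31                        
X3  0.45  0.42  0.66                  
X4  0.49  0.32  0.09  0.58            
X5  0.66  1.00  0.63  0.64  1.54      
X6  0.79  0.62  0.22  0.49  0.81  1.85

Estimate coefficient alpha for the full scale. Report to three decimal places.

coefficient alpha = 0.805

sum of item variances = 1.08 + 2.31 + 0.66 + 0.58 + 1.54 + 1.85 = 8.02
Sum of off-diagonal covariances = 8.17
Var(T) = 8.02 + 2 × 8.17 = 24.36
α = (k/(k−1))·(1 − sum of item variances/Var(T)) = (6/5)·(1 − 8.02/24.36) = 0.805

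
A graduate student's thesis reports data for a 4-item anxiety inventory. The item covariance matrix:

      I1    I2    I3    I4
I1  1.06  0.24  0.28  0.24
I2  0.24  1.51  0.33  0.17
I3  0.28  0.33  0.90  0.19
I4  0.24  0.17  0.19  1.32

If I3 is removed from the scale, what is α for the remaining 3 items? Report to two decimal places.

Remaining items: I1, I2, I4 (k = 3).
Σσ²ᵢ = 1.06 + 1.51 + 1.32 = 3.89
σ²_T = 3.89 + 2 × 0.65 = 5.19
α (item deleted) = (3/2)·(1 − 3.89/5.19) = 0.38

α = 0.38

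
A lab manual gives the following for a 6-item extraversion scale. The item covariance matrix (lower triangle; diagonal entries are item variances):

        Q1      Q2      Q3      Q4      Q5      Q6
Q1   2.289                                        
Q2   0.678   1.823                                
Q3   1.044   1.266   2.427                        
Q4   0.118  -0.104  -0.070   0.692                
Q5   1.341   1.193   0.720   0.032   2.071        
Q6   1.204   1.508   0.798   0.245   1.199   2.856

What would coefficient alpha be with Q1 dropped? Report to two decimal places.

Remaining items: Q2, Q3, Q4, Q5, Q6 (k = 5).
ΣVar(i) = 1.823 + 2.427 + 0.692 + 2.071 + 2.856 = 9.869
total variance = 9.869 + 2 × 6.787 = 23.443
α (item deleted) = (5/4)·(1 − 9.869/23.443) = 0.72

α = 0.72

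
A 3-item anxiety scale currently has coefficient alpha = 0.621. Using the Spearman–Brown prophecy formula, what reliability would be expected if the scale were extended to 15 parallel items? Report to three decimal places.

Length factor m = 15/3 = 5.0000
α' = m·α / (1 + (m−1)·α)
   = 15/3 × 0.621 / (1 + (15/3 − 1) × 0.621)
   = 3.1050 / 3.4840 = 0.891

predicted reliability = 0.891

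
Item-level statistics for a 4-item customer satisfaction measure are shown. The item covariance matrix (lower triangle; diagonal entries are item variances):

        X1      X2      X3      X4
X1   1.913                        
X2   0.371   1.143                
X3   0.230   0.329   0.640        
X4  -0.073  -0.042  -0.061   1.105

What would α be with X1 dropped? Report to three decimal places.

Remaining items: X2, X3, X4 (k = 3).
Σσᵢ² = 1.143 + 0.640 + 1.105 = 2.888
Var(T) = 2.888 + 2 × 0.226 = 3.340
α (item deleted) = (3/2)·(1 − 2.888/3.340) = 0.203

α = 0.203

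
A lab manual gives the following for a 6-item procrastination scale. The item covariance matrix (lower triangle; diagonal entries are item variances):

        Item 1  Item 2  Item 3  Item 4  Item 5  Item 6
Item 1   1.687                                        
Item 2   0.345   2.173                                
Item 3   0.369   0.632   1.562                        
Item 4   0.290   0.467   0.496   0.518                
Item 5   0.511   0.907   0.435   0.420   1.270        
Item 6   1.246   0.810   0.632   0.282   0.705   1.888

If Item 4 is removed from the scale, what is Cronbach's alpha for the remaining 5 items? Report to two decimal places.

Cronbach's alpha = 0.76

Remaining items: Item 1, Item 2, Item 3, Item 5, Item 6 (k = 5).
ΣVar(i) = 1.687 + 2.173 + 1.562 + 1.270 + 1.888 = 8.580
Var(T) = 8.580 + 2 × 6.592 = 21.764
α (item deleted) = (5/4)·(1 − 8.580/21.764) = 0.76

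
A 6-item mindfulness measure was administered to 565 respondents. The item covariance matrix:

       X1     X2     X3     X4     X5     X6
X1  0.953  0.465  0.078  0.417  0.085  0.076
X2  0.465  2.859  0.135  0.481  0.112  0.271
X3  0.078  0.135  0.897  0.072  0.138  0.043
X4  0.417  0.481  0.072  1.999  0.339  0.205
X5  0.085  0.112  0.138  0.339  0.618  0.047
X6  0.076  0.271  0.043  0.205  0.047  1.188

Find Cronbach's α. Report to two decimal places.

Σσᵢ² = 0.953 + 2.859 + 0.897 + 1.999 + 0.618 + 1.188 = 8.514
Σ_{i<j} σ_ij = 2.964
total variance = 8.514 + 2 × 2.964 = 14.442
α = (k/(k−1))·(1 − Σσᵢ²/total variance) = (6/5)·(1 − 8.514/14.442) = 0.49

Cronbach's α = 0.49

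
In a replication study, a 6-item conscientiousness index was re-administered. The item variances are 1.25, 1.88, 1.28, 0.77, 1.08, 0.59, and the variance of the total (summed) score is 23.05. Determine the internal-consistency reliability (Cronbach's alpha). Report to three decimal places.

sum of item variances = 1.25 + 1.88 + 1.28 + 0.77 + 1.08 + 0.59 = 6.85
α = (k/(k−1))·(1 − sum of item variances/Var(T)) = (6/5)·(1 − 6.85/23.05) = 0.843

α = 0.843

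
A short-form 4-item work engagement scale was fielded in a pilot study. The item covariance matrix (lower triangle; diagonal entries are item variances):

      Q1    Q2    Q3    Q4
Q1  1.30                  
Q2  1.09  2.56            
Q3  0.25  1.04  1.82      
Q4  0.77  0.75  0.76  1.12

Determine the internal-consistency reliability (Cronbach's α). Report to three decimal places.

Σσᵢ² = 1.30 + 2.56 + 1.82 + 1.12 = 6.80
Σ_{i<j} σ_ij = 4.66
σ²_T = 6.80 + 2 × 4.66 = 16.12
α = (k/(k−1))·(1 − Σσᵢ²/σ²_T) = (4/3)·(1 − 6.80/16.12) = 0.771

α = 0.771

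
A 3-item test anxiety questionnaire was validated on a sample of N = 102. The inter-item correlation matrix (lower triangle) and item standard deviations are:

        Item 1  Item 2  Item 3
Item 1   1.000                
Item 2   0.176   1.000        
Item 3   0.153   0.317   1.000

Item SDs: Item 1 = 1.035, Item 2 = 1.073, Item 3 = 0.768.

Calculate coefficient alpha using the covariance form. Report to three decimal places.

coefficient alpha = 0.437

Σσ²ᵢ = 1.035² + 1.073² + 0.768² = 2.8124
Covariances σ_ij = r_ij · s_i · s_j:
  σ(Item 1,Item 2) = 0.176 × 1.035 × 1.073 = 0.1955
  σ(Item 1,Item 3) = 0.153 × 1.035 × 0.768 = 0.1216
  σ(Item 2,Item 3) = 0.317 × 1.073 × 0.768 = 0.2612
σ²_T = Σσ²ᵢ + 2·Σσ_ij = 2.8124 + 2 × 0.5783 = 3.9690
α = (3/2)·(1 − 2.8124/3.9690) = 0.437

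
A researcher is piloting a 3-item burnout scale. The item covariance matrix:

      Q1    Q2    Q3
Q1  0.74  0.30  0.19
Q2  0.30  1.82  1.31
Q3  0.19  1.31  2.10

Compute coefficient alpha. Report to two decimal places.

α = 0.65

Σσ²ᵢ = 0.74 + 1.82 + 2.10 = 4.66
Σ_{i<j} σ_ij = 1.80
σ²_total = 4.66 + 2 × 1.80 = 8.26
α = (k/(k−1))·(1 − Σσ²ᵢ/σ²_total) = (3/2)·(1 − 4.66/8.26) = 0.65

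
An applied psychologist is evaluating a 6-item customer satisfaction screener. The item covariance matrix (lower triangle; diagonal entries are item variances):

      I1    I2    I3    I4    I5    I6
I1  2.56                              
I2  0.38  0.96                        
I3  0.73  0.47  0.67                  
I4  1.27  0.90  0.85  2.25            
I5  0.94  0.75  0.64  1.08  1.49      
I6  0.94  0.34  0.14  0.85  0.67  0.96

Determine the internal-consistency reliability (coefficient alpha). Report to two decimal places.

sum of item variances = 2.56 + 0.96 + 0.67 + 2.25 + 1.49 + 0.96 = 8.89
Σ_{i<j} σ_ij = 10.95
σ²_total = 8.89 + 2 × 10.95 = 30.79
α = (k/(k−1))·(1 − sum of item variances/σ²_total) = (6/5)·(1 − 8.89/30.79) = 0.85

α = 0.85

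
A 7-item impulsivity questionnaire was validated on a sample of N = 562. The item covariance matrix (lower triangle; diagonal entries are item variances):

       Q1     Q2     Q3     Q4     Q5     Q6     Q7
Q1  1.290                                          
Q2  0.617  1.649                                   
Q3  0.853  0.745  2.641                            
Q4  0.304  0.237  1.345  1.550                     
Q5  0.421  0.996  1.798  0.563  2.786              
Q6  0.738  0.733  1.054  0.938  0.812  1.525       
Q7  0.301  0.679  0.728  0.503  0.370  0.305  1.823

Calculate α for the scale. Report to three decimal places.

ΣVar(i) = 1.290 + 1.649 + 2.641 + 1.550 + 2.786 + 1.525 + 1.823 = 13.264
Sum of the distinct covariances = 15.040
total variance = 13.264 + 2 × 15.040 = 43.344
α = (k/(k−1))·(1 − ΣVar(i)/total variance) = (7/6)·(1 − 13.264/43.344) = 0.810

α = 0.810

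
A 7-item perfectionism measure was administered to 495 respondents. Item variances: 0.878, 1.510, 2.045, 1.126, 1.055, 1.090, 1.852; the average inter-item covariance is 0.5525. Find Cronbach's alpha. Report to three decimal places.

Cronbach's alpha = 0.826

Σσᵢ² = 0.878 + 1.510 + 2.045 + 1.126 + 1.055 + 1.090 + 1.852 = 9.556
Sum of the 21 distinct covariances = 21 × 0.5525 = 11.6025
total variance = Σσᵢ² + 2·Σcov = 9.556 + 2 × 11.6025 = 32.7610
α = (7/6)·(1 − 9.556/32.7610) = 0.826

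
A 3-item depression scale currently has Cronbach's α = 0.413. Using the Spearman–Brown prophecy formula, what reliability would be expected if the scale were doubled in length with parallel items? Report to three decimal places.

predicted reliability = 0.585

Length factor m = 2
α' = m·α / (1 + (m−1)·α)
   = 2 × 0.413 / (1 + (2 − 1) × 0.413)
   = 0.8260 / 1.4130 = 0.585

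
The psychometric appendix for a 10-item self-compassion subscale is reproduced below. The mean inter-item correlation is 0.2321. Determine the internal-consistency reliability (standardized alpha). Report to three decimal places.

α = 0.751

Standardized α = k·r̄ / (1 + (k−1)·r̄) = 10 × 0.2321 / (1 + 9 × 0.2321)
  = 2.3210 / 3.0889 = 0.751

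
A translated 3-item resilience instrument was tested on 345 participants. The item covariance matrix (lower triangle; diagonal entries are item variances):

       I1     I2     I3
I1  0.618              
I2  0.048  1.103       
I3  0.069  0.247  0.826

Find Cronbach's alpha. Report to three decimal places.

sum of item variances = 0.618 + 1.103 + 0.826 = 2.547
Sum of off-diagonal covariances = 0.364
total variance = 2.547 + 2 × 0.364 = 3.275
α = (k/(k−1))·(1 − sum of item variances/total variance) = (3/2)·(1 − 2.547/3.275) = 0.333

Cronbach's alpha = 0.333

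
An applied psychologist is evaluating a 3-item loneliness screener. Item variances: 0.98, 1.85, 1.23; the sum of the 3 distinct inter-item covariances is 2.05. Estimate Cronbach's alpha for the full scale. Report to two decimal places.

ΣVar(i) = 0.98 + 1.85 + 1.23 = 4.06
Sum of distinct covariances = 2.05
Var(T) = ΣVar(i) + 2·Σcov = 4.06 + 2 × 2.05 = 8.16
α = (3/2)·(1 − 4.06/8.16) = 0.75

Cronbach's alpha = 0.75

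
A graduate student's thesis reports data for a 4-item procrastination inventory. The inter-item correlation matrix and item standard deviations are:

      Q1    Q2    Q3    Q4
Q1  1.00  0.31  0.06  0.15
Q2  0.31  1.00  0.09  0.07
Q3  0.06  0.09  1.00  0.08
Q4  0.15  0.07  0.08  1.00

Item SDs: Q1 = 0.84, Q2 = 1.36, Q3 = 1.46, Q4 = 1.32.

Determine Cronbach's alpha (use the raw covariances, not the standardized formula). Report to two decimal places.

α = 0.33

Σσ²ᵢ = 0.84² + 1.36² + 1.46² + 1.32² = 6.4292
Covariances σ_ij = r_ij · s_i · s_j:
  σ(Q1,Q2) = 0.31 × 0.84 × 1.36 = 0.3541
  σ(Q1,Q3) = 0.06 × 0.84 × 1.46 = 0.0736
  σ(Q1,Q4) = 0.15 × 0.84 × 1.32 = 0.1663
  σ(Q2,Q3) = 0.09 × 1.36 × 1.46 = 0.1787
  σ(Q2,Q4) = 0.07 × 1.36 × 1.32 = 0.1257
  σ(Q3,Q4) = 0.08 × 1.46 × 1.32 = 0.1542
σ²_T = Σσ²ᵢ + 2·Σσ_ij = 6.4292 + 2 × 1.0526 = 8.5344
α = (4/3)·(1 − 6.4292/8.5344) = 0.33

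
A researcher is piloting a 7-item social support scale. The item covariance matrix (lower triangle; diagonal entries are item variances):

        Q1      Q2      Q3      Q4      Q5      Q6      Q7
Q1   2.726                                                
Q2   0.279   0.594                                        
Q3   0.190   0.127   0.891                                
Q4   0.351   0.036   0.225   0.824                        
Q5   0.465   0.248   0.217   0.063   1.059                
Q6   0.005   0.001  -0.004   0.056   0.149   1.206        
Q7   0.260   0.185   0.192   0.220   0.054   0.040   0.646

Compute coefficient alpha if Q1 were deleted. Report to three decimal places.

coefficient alpha = 0.491

Remaining items: Q2, Q3, Q4, Q5, Q6, Q7 (k = 6).
sum of item variances = 0.594 + 0.891 + 0.824 + 1.059 + 1.206 + 0.646 = 5.220
Var(T) = 5.220 + 2 × 1.809 = 8.838
α (item deleted) = (6/5)·(1 − 5.220/8.838) = 0.491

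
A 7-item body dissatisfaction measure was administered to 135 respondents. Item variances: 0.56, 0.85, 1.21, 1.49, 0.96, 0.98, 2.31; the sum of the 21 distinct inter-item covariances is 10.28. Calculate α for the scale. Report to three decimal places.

α = 0.829

sum of item variances = 0.56 + 0.85 + 1.21 + 1.49 + 0.96 + 0.98 + 2.31 = 8.36
Sum of distinct covariances = 10.28
σ²_T = sum of item variances + 2·Σcov = 8.36 + 2 × 10.28 = 28.92
α = (7/6)·(1 − 8.36/28.92) = 0.829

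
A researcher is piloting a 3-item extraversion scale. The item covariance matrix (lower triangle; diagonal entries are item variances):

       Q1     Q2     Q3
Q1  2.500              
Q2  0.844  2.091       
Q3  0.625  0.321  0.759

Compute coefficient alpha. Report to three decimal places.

coefficient alpha = 0.601

Σσᵢ² = 2.500 + 2.091 + 0.759 = 5.350
Sum of off-diagonal covariances = 1.790
σ²_total = 5.350 + 2 × 1.790 = 8.930
α = (k/(k−1))·(1 − Σσᵢ²/σ²_total) = (3/2)·(1 − 5.350/8.930) = 0.601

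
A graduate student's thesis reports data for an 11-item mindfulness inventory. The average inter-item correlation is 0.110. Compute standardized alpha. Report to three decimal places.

standardized alpha = 0.576

Standardized α = k·r̄ / (1 + (k−1)·r̄) = 11 × 0.110 / (1 + 10 × 0.110)
  = 1.2100 / 2.1000 = 0.576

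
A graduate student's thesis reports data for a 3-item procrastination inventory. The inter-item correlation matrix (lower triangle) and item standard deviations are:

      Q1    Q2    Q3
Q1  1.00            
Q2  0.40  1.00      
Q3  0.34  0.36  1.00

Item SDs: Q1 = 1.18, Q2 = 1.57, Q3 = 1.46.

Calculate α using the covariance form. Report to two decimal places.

α = 0.63

Σσ²ᵢ = 1.18² + 1.57² + 1.46² = 5.9889
Covariances σ_ij = r_ij · s_i · s_j:
  σ(Q1,Q2) = 0.40 × 1.18 × 1.57 = 0.7410
  σ(Q1,Q3) = 0.34 × 1.18 × 1.46 = 0.5858
  σ(Q2,Q3) = 0.36 × 1.57 × 1.46 = 0.8252
σ²_T = Σσ²ᵢ + 2·Σσ_ij = 5.9889 + 2 × 2.1520 = 10.2929
α = (3/2)·(1 − 5.9889/10.2929) = 0.63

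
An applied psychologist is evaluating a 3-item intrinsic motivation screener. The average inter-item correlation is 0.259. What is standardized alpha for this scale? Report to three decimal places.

standardized alpha = 0.512

Standardized α = k·r̄ / (1 + (k−1)·r̄) = 3 × 0.259 / (1 + 2 × 0.259)
  = 0.7770 / 1.5180 = 0.512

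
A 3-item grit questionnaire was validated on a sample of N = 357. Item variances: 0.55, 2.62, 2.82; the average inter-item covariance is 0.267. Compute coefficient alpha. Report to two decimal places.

sum of item variances = 0.55 + 2.62 + 2.82 = 5.99
Sum of the 3 distinct covariances = 3 × 0.267 = 0.801
Var(T) = sum of item variances + 2·Σcov = 5.99 + 2 × 0.801 = 7.592
α = (3/2)·(1 − 5.99/7.592) = 0.32

α = 0.32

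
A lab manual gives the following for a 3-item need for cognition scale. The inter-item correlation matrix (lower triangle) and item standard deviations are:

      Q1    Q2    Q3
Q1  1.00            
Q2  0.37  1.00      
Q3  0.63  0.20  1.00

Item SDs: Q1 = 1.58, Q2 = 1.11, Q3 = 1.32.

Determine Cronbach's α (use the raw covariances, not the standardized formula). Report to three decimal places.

Cronbach's α = 0.678

Σσ²ᵢ = 1.58² + 1.11² + 1.32² = 5.4709
Covariances σ_ij = r_ij · s_i · s_j:
  σ(Q1,Q2) = 0.37 × 1.58 × 1.11 = 0.6489
  σ(Q1,Q3) = 0.63 × 1.58 × 1.32 = 1.3139
  σ(Q2,Q3) = 0.20 × 1.11 × 1.32 = 0.2930
σ²_T = Σσ²ᵢ + 2·Σσ_ij = 5.4709 + 2 × 2.2558 = 9.9825
α = (3/2)·(1 − 5.4709/9.9825) = 0.678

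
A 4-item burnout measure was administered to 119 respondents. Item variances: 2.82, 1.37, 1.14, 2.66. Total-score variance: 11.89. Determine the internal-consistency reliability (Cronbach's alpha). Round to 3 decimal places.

α = 0.437

sum of item variances = 2.82 + 1.37 + 1.14 + 2.66 = 7.99
α = (k/(k−1))·(1 − sum of item variances/Var(T)) = (4/3)·(1 − 7.99/11.89) = 0.437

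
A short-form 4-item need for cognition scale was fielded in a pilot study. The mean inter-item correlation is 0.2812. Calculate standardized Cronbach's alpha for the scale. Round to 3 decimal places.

standardized Cronbach's alpha = 0.610

Standardized α = k·r̄ / (1 + (k−1)·r̄) = 4 × 0.2812 / (1 + 3 × 0.2812)
  = 1.1248 / 1.8436 = 0.610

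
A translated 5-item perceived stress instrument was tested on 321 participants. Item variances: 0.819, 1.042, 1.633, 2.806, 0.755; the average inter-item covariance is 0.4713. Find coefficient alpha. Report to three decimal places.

coefficient alpha = 0.715

sum of item variances = 0.819 + 1.042 + 1.633 + 2.806 + 0.755 = 7.055
Sum of the 10 distinct covariances = 10 × 0.4713 = 4.7130
σ²_total = sum of item variances + 2·Σcov = 7.055 + 2 × 4.7130 = 16.4810
α = (5/4)·(1 − 7.055/16.4810) = 0.715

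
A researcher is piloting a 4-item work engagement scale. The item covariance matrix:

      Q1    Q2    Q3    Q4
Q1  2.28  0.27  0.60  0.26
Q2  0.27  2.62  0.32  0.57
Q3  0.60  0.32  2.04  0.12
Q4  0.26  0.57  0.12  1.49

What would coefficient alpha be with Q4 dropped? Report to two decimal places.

α = 0.38

Remaining items: Q1, Q2, Q3 (k = 3).
ΣVar(i) = 2.28 + 2.62 + 2.04 = 6.94
total variance = 6.94 + 2 × 1.19 = 9.32
α (item deleted) = (3/2)·(1 − 6.94/9.32) = 0.38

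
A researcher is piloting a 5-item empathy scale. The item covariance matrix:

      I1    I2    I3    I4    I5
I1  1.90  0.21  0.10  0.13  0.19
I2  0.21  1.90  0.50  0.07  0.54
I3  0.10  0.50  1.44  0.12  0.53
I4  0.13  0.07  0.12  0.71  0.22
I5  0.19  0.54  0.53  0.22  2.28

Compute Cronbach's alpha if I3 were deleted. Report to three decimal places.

Remaining items: I1, I2, I4, I5 (k = 4).
Σσᵢ² = 1.90 + 1.90 + 0.71 + 2.28 = 6.79
total variance = 6.79 + 2 × 1.36 = 9.51
α (item deleted) = (4/3)·(1 − 6.79/9.51) = 0.381

Cronbach's alpha = 0.381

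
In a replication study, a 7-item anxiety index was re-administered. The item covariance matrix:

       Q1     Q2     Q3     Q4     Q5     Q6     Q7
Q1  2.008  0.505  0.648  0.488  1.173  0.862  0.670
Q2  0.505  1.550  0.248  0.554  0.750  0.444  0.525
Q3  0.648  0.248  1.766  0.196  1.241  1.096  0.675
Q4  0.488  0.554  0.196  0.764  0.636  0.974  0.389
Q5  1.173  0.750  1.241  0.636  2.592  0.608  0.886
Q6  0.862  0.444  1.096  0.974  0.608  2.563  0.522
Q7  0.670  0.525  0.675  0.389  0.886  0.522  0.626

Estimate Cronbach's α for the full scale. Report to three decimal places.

Σσ²ᵢ = 2.008 + 1.550 + 1.766 + 0.764 + 2.592 + 2.563 + 0.626 = 11.869
Sum of the distinct covariances = 14.090
σ²_T = 11.869 + 2 × 14.090 = 40.049
α = (k/(k−1))·(1 − Σσ²ᵢ/σ²_T) = (7/6)·(1 − 11.869/40.049) = 0.821

α = 0.821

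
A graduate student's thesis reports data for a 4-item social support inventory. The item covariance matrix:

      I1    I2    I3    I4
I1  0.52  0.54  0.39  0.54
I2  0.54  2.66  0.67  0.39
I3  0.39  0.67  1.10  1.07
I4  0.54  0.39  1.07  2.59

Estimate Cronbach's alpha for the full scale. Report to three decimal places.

α = 0.682

Σσ²ᵢ = 0.52 + 2.66 + 1.10 + 2.59 = 6.87
Σ_{i<j} σ_ij = 3.60
σ²_T = 6.87 + 2 × 3.60 = 14.07
α = (k/(k−1))·(1 − Σσ²ᵢ/σ²_T) = (4/3)·(1 − 6.87/14.07) = 0.682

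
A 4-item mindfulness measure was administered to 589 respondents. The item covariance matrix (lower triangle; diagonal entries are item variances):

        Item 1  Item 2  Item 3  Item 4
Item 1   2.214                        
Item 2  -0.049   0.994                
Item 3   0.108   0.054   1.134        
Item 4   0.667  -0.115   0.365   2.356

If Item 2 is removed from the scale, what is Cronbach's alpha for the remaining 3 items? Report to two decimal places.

Cronbach's alpha = 0.43

Remaining items: Item 1, Item 3, Item 4 (k = 3).
sum of item variances = 2.214 + 1.134 + 2.356 = 5.704
σ²_total = 5.704 + 2 × 1.140 = 7.984
α (item deleted) = (3/2)·(1 − 5.704/7.984) = 0.43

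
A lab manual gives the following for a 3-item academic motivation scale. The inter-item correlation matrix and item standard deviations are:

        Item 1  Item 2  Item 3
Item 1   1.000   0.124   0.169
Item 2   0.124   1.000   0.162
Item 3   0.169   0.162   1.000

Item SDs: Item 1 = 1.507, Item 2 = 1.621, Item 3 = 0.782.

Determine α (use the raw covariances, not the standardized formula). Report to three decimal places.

Σσ²ᵢ = 1.507² + 1.621² + 0.782² = 5.5102
Covariances σ_ij = r_ij · s_i · s_j:
  σ(Item 1,Item 2) = 0.124 × 1.507 × 1.621 = 0.3029
  σ(Item 1,Item 3) = 0.169 × 1.507 × 0.782 = 0.1992
  σ(Item 2,Item 3) = 0.162 × 1.621 × 0.782 = 0.2054
σ²_T = Σσ²ᵢ + 2·Σσ_ij = 5.5102 + 2 × 0.7075 = 6.9252
α = (3/2)·(1 − 5.5102/6.9252) = 0.306

α = 0.306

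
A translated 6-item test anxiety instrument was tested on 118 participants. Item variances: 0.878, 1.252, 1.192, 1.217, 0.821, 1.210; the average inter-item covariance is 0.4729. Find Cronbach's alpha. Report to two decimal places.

Cronbach's alpha = 0.82

Σσᵢ² = 0.878 + 1.252 + 1.192 + 1.217 + 0.821 + 1.210 = 6.570
Sum of the 15 distinct covariances = 15 × 0.4729 = 7.0935
total variance = Σσᵢ² + 2·Σcov = 6.570 + 2 × 7.0935 = 20.7570
α = (6/5)·(1 − 6.570/20.7570) = 0.82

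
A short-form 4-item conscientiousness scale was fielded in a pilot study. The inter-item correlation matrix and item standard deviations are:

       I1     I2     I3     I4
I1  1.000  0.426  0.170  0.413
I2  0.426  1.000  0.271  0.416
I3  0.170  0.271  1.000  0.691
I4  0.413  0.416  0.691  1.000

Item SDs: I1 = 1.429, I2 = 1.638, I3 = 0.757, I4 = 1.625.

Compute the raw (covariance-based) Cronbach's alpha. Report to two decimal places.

Σσ²ᵢ = 1.429² + 1.638² + 0.757² + 1.625² = 7.9388
Covariances σ_ij = r_ij · s_i · s_j:
  σ(I1,I2) = 0.426 × 1.429 × 1.638 = 0.9971
  σ(I1,I3) = 0.170 × 1.429 × 0.757 = 0.1839
  σ(I1,I4) = 0.413 × 1.429 × 1.625 = 0.9590
  σ(I2,I3) = 0.271 × 1.638 × 0.757 = 0.3360
  σ(I2,I4) = 0.416 × 1.638 × 1.625 = 1.1073
  σ(I3,I4) = 0.691 × 0.757 × 1.625 = 0.8500
σ²_T = Σσ²ᵢ + 2·Σσ_ij = 7.9388 + 2 × 4.4333 = 16.8054
α = (4/3)·(1 − 7.9388/16.8054) = 0.70

Cronbach's alpha = 0.70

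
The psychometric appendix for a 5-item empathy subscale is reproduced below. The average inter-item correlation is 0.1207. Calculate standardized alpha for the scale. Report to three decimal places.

α = 0.407

Standardized α = k·r̄ / (1 + (k−1)·r̄) = 5 × 0.1207 / (1 + 4 × 0.1207)
  = 0.6035 / 1.4828 = 0.407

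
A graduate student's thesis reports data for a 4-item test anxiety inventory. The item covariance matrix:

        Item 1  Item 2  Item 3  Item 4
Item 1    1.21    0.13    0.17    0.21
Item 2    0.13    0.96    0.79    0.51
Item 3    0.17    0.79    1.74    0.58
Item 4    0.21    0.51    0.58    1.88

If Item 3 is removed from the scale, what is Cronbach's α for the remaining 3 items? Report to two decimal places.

Cronbach's α = 0.44

Remaining items: Item 1, Item 2, Item 4 (k = 3).
Σσᵢ² = 1.21 + 0.96 + 1.88 = 4.05
Var(T) = 4.05 + 2 × 0.85 = 5.75
α (item deleted) = (3/2)·(1 − 4.05/5.75) = 0.44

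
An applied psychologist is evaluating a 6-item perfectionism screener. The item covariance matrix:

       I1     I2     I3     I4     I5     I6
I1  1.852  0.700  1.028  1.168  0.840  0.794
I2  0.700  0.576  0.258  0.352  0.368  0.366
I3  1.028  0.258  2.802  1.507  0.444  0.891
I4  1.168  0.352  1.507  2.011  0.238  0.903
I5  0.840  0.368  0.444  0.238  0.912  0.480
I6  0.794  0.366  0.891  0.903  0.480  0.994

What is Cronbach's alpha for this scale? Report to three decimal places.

ΣVar(i) = 1.852 + 0.576 + 2.802 + 2.011 + 0.912 + 0.994 = 9.147
Σ_{i<j} σ_ij = 10.337
Var(T) = 9.147 + 2 × 10.337 = 29.821
α = (k/(k−1))·(1 − ΣVar(i)/Var(T)) = (6/5)·(1 − 9.147/29.821) = 0.832

α = 0.832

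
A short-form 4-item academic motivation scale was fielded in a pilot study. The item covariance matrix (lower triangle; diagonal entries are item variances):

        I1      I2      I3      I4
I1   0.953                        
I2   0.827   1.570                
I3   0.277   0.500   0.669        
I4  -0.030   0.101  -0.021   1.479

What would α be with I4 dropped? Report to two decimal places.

α = 0.75

Remaining items: I1, I2, I3 (k = 3).
ΣVar(i) = 0.953 + 1.570 + 0.669 = 3.192
Var(T) = 3.192 + 2 × 1.604 = 6.400
α (item deleted) = (3/2)·(1 − 3.192/6.400) = 0.75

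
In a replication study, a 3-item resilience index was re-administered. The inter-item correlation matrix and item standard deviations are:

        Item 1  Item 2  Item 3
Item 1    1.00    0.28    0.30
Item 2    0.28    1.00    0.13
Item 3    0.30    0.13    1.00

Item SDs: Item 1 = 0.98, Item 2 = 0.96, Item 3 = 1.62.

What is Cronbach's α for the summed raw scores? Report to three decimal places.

α = 0.442

Σσ²ᵢ = 0.98² + 0.96² + 1.62² = 4.5064
Covariances σ_ij = r_ij · s_i · s_j:
  σ(Item 1,Item 2) = 0.28 × 0.98 × 0.96 = 0.2634
  σ(Item 1,Item 3) = 0.30 × 0.98 × 1.62 = 0.4763
  σ(Item 2,Item 3) = 0.13 × 0.96 × 1.62 = 0.2022
σ²_T = Σσ²ᵢ + 2·Σσ_ij = 4.5064 + 2 × 0.9419 = 6.3902
α = (3/2)·(1 − 4.5064/6.3902) = 0.442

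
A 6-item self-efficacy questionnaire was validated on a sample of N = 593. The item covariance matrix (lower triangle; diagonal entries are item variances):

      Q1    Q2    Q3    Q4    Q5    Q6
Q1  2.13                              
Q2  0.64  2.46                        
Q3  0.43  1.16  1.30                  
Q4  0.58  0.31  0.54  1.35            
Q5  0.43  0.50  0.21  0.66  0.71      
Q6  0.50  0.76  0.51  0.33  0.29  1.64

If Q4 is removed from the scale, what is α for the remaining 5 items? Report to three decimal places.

Remaining items: Q1, Q2, Q3, Q5, Q6 (k = 5).
Σσᵢ² = 2.13 + 2.46 + 1.30 + 0.71 + 1.64 = 8.24
total variance = 8.24 + 2 × 5.43 = 19.10
α (item deleted) = (5/4)·(1 − 8.24/19.10) = 0.711

α = 0.711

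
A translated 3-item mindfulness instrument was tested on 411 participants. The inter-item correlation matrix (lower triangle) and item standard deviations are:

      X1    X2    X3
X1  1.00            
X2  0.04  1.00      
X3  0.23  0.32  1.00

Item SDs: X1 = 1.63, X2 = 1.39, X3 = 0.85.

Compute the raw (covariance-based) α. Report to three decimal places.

α = 0.343

Σσ²ᵢ = 1.63² + 1.39² + 0.85² = 5.3115
Covariances σ_ij = r_ij · s_i · s_j:
  σ(X1,X2) = 0.04 × 1.63 × 1.39 = 0.0906
  σ(X1,X3) = 0.23 × 1.63 × 0.85 = 0.3187
  σ(X2,X3) = 0.32 × 1.39 × 0.85 = 0.3781
σ²_T = Σσ²ᵢ + 2·Σσ_ij = 5.3115 + 2 × 0.7874 = 6.8863
α = (3/2)·(1 − 5.3115/6.8863) = 0.343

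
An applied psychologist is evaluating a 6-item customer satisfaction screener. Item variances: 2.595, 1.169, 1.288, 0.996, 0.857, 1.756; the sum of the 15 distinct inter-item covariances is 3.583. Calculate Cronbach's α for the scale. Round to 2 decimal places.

α = 0.54

sum of item variances = 2.595 + 1.169 + 1.288 + 0.996 + 0.857 + 1.756 = 8.661
Sum of distinct covariances = 3.583
σ²_total = sum of item variances + 2·Σcov = 8.661 + 2 × 3.583 = 15.827
α = (6/5)·(1 − 8.661/15.827) = 0.54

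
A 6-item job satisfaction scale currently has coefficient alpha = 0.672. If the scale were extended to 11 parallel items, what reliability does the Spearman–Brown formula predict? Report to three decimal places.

Length factor m = 11/6 = 1.8333
α' = m·α / (1 + (m−1)·α)
   = 11/6 × 0.672 / (1 + (11/6 − 1) × 0.672)
   = 1.2320 / 1.5600 = 0.790

predicted reliability = 0.790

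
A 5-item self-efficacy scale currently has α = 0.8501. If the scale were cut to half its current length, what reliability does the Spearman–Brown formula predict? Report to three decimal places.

predicted reliability = 0.739

Length factor m = 1/2
α' = m·α / (1 − (1−m)·α)
   = 1/2 × 0.8501 / (1 − (1 − 1/2) × 0.8501)
   = 0.4250 / 0.5750 = 0.739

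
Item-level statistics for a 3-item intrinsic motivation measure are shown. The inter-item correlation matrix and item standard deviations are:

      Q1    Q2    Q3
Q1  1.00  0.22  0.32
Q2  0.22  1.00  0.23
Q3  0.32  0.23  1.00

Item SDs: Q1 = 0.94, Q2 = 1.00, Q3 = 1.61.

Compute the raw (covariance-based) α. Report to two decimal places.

Σσ²ᵢ = 0.94² + 1.00² + 1.61² = 4.4757
Covariances σ_ij = r_ij · s_i · s_j:
  σ(Q1,Q2) = 0.22 × 0.94 × 1.00 = 0.2068
  σ(Q1,Q3) = 0.32 × 0.94 × 1.61 = 0.4843
  σ(Q2,Q3) = 0.23 × 1.00 × 1.61 = 0.3703
σ²_T = Σσ²ᵢ + 2·Σσ_ij = 4.4757 + 2 × 1.0614 = 6.5985
α = (3/2)·(1 − 4.4757/6.5985) = 0.48

α = 0.48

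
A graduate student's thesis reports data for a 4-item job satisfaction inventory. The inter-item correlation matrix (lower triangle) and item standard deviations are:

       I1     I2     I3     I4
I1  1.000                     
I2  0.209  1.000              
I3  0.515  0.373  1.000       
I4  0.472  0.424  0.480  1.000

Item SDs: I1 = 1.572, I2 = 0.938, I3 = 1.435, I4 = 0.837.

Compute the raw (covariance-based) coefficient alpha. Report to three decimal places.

α = 0.712

Σσ²ᵢ = 1.572² + 0.938² + 1.435² + 0.837² = 6.1108
Covariances σ_ij = r_ij · s_i · s_j:
  σ(I1,I2) = 0.209 × 1.572 × 0.938 = 0.3082
  σ(I1,I3) = 0.515 × 1.572 × 1.435 = 1.1617
  σ(I1,I4) = 0.472 × 1.572 × 0.837 = 0.6210
  σ(I2,I3) = 0.373 × 0.938 × 1.435 = 0.5021
  σ(I2,I4) = 0.424 × 0.938 × 0.837 = 0.3329
  σ(I3,I4) = 0.480 × 1.435 × 0.837 = 0.5765
σ²_T = Σσ²ᵢ + 2·Σσ_ij = 6.1108 + 2 × 3.5024 = 13.1156
α = (4/3)·(1 − 6.1108/13.1156) = 0.712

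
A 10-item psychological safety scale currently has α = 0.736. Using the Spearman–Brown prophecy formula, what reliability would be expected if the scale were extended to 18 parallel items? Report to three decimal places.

Length factor m = 18/10 = 1.8000
α' = m·α / (1 + (m−1)·α)
   = 18/10 × 0.736 / (1 + (18/10 − 1) × 0.736)
   = 1.3248 / 1.5888 = 0.834

predicted reliability = 0.834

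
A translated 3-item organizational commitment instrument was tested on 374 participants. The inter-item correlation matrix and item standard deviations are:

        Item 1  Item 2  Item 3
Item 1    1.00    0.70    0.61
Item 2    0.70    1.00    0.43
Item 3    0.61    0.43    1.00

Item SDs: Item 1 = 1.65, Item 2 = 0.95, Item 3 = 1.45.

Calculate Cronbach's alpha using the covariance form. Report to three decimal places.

Cronbach's alpha = 0.786

Σσ²ᵢ = 1.65² + 0.95² + 1.45² = 5.7275
Covariances σ_ij = r_ij · s_i · s_j:
  σ(Item 1,Item 2) = 0.70 × 1.65 × 0.95 = 1.0972
  σ(Item 1,Item 3) = 0.61 × 1.65 × 1.45 = 1.4594
  σ(Item 2,Item 3) = 0.43 × 0.95 × 1.45 = 0.5923
σ²_T = Σσ²ᵢ + 2·Σσ_ij = 5.7275 + 2 × 3.1489 = 12.0253
α = (3/2)·(1 − 5.7275/12.0253) = 0.786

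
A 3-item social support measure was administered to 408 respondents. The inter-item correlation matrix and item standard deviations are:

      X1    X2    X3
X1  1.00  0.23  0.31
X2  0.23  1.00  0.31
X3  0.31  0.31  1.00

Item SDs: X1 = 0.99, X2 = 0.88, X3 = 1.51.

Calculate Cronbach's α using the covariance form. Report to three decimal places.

Cronbach's α = 0.522

Σσ²ᵢ = 0.99² + 0.88² + 1.51² = 4.0346
Covariances σ_ij = r_ij · s_i · s_j:
  σ(X1,X2) = 0.23 × 0.99 × 0.88 = 0.2004
  σ(X1,X3) = 0.31 × 0.99 × 1.51 = 0.4634
  σ(X2,X3) = 0.31 × 0.88 × 1.51 = 0.4119
σ²_T = Σσ²ᵢ + 2·Σσ_ij = 4.0346 + 2 × 1.0757 = 6.1860
α = (3/2)·(1 − 4.0346/6.1860) = 0.522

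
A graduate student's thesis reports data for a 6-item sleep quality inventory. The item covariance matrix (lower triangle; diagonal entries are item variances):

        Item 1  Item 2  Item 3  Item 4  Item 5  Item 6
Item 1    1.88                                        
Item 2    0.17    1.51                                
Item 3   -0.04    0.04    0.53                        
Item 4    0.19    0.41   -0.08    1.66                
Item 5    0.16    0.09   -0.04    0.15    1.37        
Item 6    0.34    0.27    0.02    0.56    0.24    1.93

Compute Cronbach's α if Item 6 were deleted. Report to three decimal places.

Remaining items: Item 1, Item 2, Item 3, Item 4, Item 5 (k = 5).
Σσᵢ² = 1.88 + 1.51 + 0.53 + 1.66 + 1.37 = 6.95
total variance = 6.95 + 2 × 1.05 = 9.05
α (item deleted) = (5/4)·(1 − 6.95/9.05) = 0.290

α = 0.290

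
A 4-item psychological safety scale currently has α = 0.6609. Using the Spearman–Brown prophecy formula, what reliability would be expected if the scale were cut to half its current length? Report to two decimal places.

predicted reliability = 0.49

Length factor m = 1/2
α' = m·α / (1 − (1−m)·α)
   = 1/2 × 0.6609 / (1 − (1 − 1/2) × 0.6609)
   = 0.3305 / 0.6695 = 0.49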